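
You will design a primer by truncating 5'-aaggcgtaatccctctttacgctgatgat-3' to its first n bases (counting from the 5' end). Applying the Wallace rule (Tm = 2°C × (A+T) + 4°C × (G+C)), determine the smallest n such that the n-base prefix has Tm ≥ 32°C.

n = 11

First 10 bases: AAGGCGTAAT → Tm = 28°C (< 32°C)
First 11 bases: AAGGCGTAATC → Tm = 32°C (≥ 32°C)
Each additional base adds 2°C (A/T) or 4°C (G/C), so Tm is non-decreasing in n; n = 11 is the first length to reach 32°C.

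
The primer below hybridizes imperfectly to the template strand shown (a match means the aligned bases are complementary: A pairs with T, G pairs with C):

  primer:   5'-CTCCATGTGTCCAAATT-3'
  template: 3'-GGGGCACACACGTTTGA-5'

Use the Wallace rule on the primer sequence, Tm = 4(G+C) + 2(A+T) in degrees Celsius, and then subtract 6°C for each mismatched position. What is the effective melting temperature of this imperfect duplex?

Primer base counts: A=4, T=6, G=2, C=5 → A+T=10, G+C=7
Perfect-match Tm = 2(10) + 4(7) = 20 + 28 = 48°C
Mismatches (positions where the bases are not complementary): 4 (at positions 2, 5, 11, 16)
Effective Tm = 48 − 4×6 = 48 − 24 = 24°C

24°C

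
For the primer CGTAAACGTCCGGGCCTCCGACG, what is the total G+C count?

16

Counting bases: G=7, T=3, C=9, A=4
G+C = 7 + 9 = 16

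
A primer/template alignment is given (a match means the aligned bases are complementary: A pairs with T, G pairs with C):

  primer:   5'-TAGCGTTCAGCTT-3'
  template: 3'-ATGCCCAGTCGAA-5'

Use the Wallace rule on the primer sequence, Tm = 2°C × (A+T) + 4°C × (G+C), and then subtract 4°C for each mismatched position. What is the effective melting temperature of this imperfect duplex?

Primer base counts: A=2, T=5, G=3, C=3 → A+T=7, G+C=6
Perfect-match Tm = 2(7) + 4(6) = 14 + 24 = 38°C
Mismatches (positions where the bases are not complementary): 3 (at positions 3, 4, 6)
Effective Tm = 38 − 3×4 = 38 − 12 = 26°C

26°C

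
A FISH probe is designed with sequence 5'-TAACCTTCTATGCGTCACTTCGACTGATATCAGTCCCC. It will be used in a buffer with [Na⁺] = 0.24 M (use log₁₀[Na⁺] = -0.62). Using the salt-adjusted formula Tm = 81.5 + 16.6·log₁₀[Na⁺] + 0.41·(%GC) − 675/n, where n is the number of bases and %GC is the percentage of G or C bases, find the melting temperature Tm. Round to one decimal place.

72.9°C

Length n = 38. Scanning the sequence gives G=5, A=8, T=12, C=13.
G+C = 18, so %GC = 18/38 × 100 = 47.368%
Salt term: 16.6 × (-0.62) = -10.292
GC term: 0.41 × 47.368 = 19.421; length term: −675/38 = −17.763
Tm = 81.5 + (-10.292) + 19.421 − 17.763 = 72.866 → 72.9°C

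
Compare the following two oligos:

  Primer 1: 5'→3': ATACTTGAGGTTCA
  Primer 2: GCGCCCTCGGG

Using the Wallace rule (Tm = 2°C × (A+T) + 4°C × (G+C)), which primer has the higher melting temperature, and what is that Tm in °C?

Primer 2, 42°C

Primer 1: A+T=9, G+C=5 → Tm = 2(9)+4(5) = 38°C
Primer 2: A+T=1, G+C=10 → Tm = 2(1)+4(10) = 42°C
38°C vs 42°C → primer 2 is higher.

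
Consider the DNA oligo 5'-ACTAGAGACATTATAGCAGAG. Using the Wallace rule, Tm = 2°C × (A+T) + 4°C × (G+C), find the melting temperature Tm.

T=4, A=9, G=5, C=3
AT pairs contribute 13, GC pairs contribute 8.
Tm = 2×13 + 4×8 = 58°C

58°C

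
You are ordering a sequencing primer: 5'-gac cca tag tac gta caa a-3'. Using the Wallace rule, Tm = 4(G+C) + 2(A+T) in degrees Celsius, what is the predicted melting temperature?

Counting bases: T=3, G=3, A=8, C=5
AT pairs contribute 11, GC pairs contribute 8.
Tm = 4·8 + 2·11 = 32 + 22 = 54°C

54°C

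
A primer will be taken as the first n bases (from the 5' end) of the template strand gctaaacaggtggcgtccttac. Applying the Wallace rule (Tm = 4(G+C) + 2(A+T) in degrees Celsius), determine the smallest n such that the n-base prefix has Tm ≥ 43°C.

First 13 bases: GCTAAACAGGTGG → Tm = 40°C (< 43°C)
First 14 bases: GCTAAACAGGTGGC → Tm = 44°C (≥ 43°C)
Each additional base adds 2°C (A/T) or 4°C (G/C), so Tm is non-decreasing in n; n = 14 is the first length to reach 43°C.

n = 14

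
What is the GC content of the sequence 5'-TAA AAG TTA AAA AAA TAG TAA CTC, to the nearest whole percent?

17%

Scanning the sequence gives T=6, A=14, G=2, C=2.
G+C = 2 + 2 = 4 out of 24 bases
%GC = 4/24 × 100 = 16.67% ≈ 17%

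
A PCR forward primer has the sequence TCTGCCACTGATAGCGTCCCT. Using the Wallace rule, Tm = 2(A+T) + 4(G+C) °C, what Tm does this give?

Base counts: T=6, C=8, G=4, A=3
So N_AT = 9 and N_GC = 12.
Tm = 2(9) + 4(12) = 18 + 48 = 66°C

66°C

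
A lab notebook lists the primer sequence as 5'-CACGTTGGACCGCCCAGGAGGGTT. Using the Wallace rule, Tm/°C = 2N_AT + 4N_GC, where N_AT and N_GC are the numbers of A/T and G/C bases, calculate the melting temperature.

G=9, C=7, T=4, A=4
AT pairs contribute 8, GC pairs contribute 16.
Tm = 2(8) + 4(16) = 16 + 64 = 80°C

80°C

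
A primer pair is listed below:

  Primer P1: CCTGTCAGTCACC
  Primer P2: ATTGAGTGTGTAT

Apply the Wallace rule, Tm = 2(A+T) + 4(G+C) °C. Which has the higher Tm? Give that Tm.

Primer P1: A+T=5, G+C=8 → Tm = 2(5)+4(8) = 42°C
Primer P2: A+T=9, G+C=4 → Tm = 2(9)+4(4) = 34°C
42°C vs 34°C → primer P1 is higher.

Primer P1, 42°C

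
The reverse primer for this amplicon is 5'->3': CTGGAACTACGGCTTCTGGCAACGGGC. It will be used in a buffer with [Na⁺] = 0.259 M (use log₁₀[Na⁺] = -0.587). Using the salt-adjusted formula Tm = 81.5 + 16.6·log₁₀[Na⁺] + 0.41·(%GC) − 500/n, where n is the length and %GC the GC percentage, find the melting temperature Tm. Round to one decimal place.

Length n = 27. Counting bases: G=9, C=8, A=5, T=5
G+C = 17, so %GC = 17/27 × 100 = 62.963%
Salt term: 16.6 × (-0.587) = -9.744
GC term: 0.41 × 62.963 = 25.815; length term: −500/27 = −18.519
Tm = 81.5 + (-9.744) + 25.815 − 18.519 = 79.052 → 79.1°C

79.1°C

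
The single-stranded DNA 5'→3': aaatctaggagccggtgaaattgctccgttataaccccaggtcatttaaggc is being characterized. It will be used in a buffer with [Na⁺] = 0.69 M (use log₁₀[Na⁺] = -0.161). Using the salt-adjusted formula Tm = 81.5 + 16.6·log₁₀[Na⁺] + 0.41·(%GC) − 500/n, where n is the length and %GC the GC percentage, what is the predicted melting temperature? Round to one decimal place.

Length n = 52. Counting bases: A=15, T=13, C=12, G=12
G+C = 24, so %GC = 24/52 × 100 = 46.154%
Salt term: 16.6 × (-0.161) = -2.673
GC term: 0.41 × 46.154 = 18.923; length term: −500/52 = −9.615
Tm = 81.5 + (-2.673) + 18.923 − 9.615 = 88.135 → 88.1°C

88.1°C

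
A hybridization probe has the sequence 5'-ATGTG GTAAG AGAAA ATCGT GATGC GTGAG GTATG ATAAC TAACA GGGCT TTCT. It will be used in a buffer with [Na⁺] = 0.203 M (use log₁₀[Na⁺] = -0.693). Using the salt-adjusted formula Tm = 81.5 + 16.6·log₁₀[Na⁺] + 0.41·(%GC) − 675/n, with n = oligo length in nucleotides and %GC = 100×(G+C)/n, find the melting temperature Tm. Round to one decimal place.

74.2°C

Length n = 54. Scanning the sequence gives C=6, G=16, T=15, A=17.
G+C = 22, so %GC = 22/54 × 100 = 40.741%
Salt term: 16.6 × (-0.693) = -11.504
GC term: 0.41 × 40.741 = 16.704; length term: −675/54 = −12.5
Tm = 81.5 + (-11.504) + 16.704 − 12.5 = 74.2 → 74.2°C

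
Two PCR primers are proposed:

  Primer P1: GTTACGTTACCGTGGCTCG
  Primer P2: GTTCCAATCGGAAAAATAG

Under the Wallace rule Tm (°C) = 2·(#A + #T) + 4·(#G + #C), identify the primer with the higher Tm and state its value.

Primer P1: A+T=8, G+C=11 → Tm = 2(8)+4(11) = 60°C
Primer P2: A+T=12, G+C=7 → Tm = 2(12)+4(7) = 52°C
60°C vs 52°C → primer P1 is higher.

Primer P1, 60°C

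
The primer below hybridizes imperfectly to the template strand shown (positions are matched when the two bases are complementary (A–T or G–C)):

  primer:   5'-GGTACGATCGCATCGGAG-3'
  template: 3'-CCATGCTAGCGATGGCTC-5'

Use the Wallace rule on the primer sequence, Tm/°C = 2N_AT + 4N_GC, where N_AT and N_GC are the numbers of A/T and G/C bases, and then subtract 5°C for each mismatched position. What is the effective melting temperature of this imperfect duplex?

43°C

Primer base counts: A=4, T=3, G=7, C=4 → A+T=7, G+C=11
Perfect-match Tm = 2(7) + 4(11) = 14 + 44 = 58°C
Mismatches (positions where the bases are not complementary): 3 (at positions 12, 13, 15)
Effective Tm = 58 − 3×5 = 58 − 15 = 43°C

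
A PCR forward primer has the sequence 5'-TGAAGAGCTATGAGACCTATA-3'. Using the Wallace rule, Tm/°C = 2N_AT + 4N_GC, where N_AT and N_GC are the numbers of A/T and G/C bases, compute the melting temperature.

58°C

Base counts: T=5, G=5, A=8, C=3
AT pairs contribute 13, GC pairs contribute 8.
Tm = 4·8 + 2·13 = 32 + 26 = 58°C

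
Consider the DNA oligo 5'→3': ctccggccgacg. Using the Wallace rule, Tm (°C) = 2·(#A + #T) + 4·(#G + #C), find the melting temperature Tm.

G=4, C=6, T=1, A=1
So N_AT = 2 and N_GC = 10.
Tm = 2×2 + 4×10 = 44°C

44°C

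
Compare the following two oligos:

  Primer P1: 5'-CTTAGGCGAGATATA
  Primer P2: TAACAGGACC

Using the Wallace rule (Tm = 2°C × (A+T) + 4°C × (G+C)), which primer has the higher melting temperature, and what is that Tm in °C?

Primer P1: A+T=9, G+C=6 → Tm = 2(9)+4(6) = 42°C
Primer P2: A+T=5, G+C=5 → Tm = 2(5)+4(5) = 30°C
42°C vs 30°C → primer P1 is higher.

Primer P1, 42°C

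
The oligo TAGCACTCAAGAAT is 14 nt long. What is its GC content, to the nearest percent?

Scanning the sequence gives A=6, G=2, T=3, C=3.
G+C = 2 + 3 = 5 out of 14 bases
%GC = 5/14 × 100 = 35.71% ≈ 36%

36%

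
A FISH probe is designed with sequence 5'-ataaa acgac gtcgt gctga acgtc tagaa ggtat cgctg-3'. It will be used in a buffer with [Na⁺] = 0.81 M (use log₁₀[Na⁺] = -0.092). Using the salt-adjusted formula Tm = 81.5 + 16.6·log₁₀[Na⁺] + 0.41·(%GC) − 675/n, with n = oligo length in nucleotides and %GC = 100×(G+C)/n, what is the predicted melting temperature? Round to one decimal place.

82.6°C

Length n = 40. Counting bases: A=12, G=11, C=8, T=9
G+C = 19, so %GC = 19/40 × 100 = 47.5%
Salt term: 16.6 × (-0.092) = -1.527
GC term: 0.41 × 47.5 = 19.475; length term: −675/40 = −16.875
Tm = 81.5 + (-1.527) + 19.475 − 16.875 = 82.573 → 82.6°C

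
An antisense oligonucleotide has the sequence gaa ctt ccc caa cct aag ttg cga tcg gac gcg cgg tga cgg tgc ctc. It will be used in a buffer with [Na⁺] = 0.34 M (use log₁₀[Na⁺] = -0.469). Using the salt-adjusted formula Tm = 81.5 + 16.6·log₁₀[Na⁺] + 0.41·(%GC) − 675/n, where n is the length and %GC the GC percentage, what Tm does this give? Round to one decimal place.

Length n = 48. A=9, C=16, T=9, G=14
G+C = 30, so %GC = 30/48 × 100 = 62.5%
Salt term: 16.6 × (-0.469) = -7.785
GC term: 0.41 × 62.5 = 25.625; length term: −675/48 = −14.062
Tm = 81.5 + (-7.785) + 25.625 − 14.062 = 85.278 → 85.3°C

85.3°C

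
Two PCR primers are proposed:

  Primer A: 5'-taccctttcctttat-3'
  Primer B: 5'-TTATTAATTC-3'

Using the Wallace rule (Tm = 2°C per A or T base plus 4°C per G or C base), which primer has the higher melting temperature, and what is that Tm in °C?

Primer A, 40°C

Primer A: A+T=10, G+C=5 → Tm = 2(10)+4(5) = 40°C
Primer B: A+T=9, G+C=1 → Tm = 2(9)+4(1) = 22°C
40°C vs 22°C → primer A is higher.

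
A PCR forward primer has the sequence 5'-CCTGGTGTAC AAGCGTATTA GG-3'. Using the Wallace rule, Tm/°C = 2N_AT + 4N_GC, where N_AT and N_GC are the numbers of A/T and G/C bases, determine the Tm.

Base counts: C=4, A=5, T=6, G=7
So N_AT = 11 and N_GC = 11.
Tm = 2×11 + 4×11 = 66°C

66°C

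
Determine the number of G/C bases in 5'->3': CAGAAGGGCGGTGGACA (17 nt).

11

Counting bases: A=5, G=8, C=3, T=1
G+C = 8 + 3 = 11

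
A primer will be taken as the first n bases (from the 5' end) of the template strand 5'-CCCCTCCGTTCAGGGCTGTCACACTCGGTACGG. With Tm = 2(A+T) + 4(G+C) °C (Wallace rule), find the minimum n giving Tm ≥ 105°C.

First 31 bases: CCCCTCCGTTCAGGGCTGTCACACTCGGTAC → Tm = 102°C (< 105°C)
First 32 bases: CCCCTCCGTTCAGGGCTGTCACACTCGGTACG → Tm = 106°C (≥ 105°C)
Each additional base adds 2°C (A/T) or 4°C (G/C), so Tm is non-decreasing in n; n = 32 is the first length to reach 105°C.

n = 32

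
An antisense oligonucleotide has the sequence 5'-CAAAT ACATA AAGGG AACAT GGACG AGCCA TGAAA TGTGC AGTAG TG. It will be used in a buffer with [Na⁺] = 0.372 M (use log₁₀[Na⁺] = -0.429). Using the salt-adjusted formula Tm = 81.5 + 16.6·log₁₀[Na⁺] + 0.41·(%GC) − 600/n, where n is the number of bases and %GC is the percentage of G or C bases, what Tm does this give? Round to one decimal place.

Length n = 47. Counting bases: G=13, A=19, T=8, C=7
G+C = 20, so %GC = 20/47 × 100 = 42.553%
Salt term: 16.6 × (-0.429) = -7.121
GC term: 0.41 × 42.553 = 17.447; length term: −600/47 = −12.766
Tm = 81.5 + (-7.121) + 17.447 − 12.766 = 79.06 → 79.1°C

79.1°C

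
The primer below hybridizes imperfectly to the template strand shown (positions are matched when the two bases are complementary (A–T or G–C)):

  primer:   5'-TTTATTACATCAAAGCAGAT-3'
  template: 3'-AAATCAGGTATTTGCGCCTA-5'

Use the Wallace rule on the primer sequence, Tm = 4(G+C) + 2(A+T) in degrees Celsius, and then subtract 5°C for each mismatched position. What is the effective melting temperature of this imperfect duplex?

25°C

Primer base counts: A=8, T=7, G=2, C=3 → A+T=15, G+C=5
Perfect-match Tm = 2(15) + 4(5) = 30 + 20 = 50°C
Mismatches (positions where the bases are not complementary): 5 (at positions 5, 7, 11, 14, 17)
Effective Tm = 50 − 5×5 = 50 − 25 = 25°C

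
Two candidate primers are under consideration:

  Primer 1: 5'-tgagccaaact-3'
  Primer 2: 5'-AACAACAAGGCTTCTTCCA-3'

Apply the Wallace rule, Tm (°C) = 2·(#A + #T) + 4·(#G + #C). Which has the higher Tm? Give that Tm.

Primer 1: A+T=6, G+C=5 → Tm = 2(6)+4(5) = 32°C
Primer 2: A+T=11, G+C=8 → Tm = 2(11)+4(8) = 54°C
32°C vs 54°C → primer 2 is higher.

Primer 2, 54°C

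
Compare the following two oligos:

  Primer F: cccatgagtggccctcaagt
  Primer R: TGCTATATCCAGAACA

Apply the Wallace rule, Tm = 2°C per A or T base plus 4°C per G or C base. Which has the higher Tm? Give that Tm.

Primer F: A+T=8, G+C=12 → Tm = 2(8)+4(12) = 64°C
Primer R: A+T=10, G+C=6 → Tm = 2(10)+4(6) = 44°C
64°C vs 44°C → primer F is higher.

Primer F, 64°C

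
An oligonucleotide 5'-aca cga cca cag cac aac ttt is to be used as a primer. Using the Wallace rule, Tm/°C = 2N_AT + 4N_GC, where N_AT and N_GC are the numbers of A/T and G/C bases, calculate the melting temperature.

62°C

Counting bases: A=8, T=3, G=2, C=8
A+T = 11, G+C = 10
Tm = 2×11 + 4×10 = 62°C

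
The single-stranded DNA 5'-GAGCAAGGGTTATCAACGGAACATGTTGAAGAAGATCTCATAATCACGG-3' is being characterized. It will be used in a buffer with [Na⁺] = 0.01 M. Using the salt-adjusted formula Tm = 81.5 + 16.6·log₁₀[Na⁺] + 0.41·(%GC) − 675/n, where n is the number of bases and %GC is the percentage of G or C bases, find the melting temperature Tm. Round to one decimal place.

Length n = 49. Counting bases: T=10, C=8, A=18, G=13
G+C = 21, so %GC = 21/49 × 100 = 42.857%
Salt term: 16.6 × (-2) = -33.2
GC term: 0.41 × 42.857 = 17.571; length term: −675/49 = −13.776
Tm = 81.5 + (-33.2) + 17.571 − 13.776 = 52.095 → 52.1°C

52.1°C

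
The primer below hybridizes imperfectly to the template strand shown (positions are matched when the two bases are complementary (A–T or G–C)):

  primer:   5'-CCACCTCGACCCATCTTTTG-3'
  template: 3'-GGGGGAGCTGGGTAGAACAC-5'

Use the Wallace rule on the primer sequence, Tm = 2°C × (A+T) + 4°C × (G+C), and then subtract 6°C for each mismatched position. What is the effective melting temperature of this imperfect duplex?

Primer base counts: A=3, T=6, G=2, C=9 → A+T=9, G+C=11
Perfect-match Tm = 2(9) + 4(11) = 18 + 44 = 62°C
Mismatches (positions where the bases are not complementary): 2 (at positions 3, 18)
Effective Tm = 62 − 2×6 = 62 − 12 = 50°C

50°C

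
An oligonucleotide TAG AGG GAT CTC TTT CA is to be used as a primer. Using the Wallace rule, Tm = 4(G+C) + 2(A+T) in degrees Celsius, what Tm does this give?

Scanning the sequence gives G=4, A=4, T=6, C=3.
AT pairs contribute 10, GC pairs contribute 7.
Tm = 2×10 + 4×7 = 48°C

48°C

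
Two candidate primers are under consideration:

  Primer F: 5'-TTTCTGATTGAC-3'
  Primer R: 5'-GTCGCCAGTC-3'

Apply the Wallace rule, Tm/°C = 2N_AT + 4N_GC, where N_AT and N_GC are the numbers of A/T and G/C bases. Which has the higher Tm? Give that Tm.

Primer F: A+T=8, G+C=4 → Tm = 2(8)+4(4) = 32°C
Primer R: A+T=3, G+C=7 → Tm = 2(3)+4(7) = 34°C
32°C vs 34°C → primer R is higher.

Primer R, 34°C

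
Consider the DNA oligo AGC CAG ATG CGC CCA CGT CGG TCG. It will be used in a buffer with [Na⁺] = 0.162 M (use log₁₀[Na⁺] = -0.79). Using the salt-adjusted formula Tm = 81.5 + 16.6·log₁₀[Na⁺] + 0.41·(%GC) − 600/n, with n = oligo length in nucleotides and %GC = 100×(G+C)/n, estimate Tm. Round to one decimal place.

Length n = 24. A=4, G=8, T=3, C=9
G+C = 17, so %GC = 17/24 × 100 = 70.833%
Salt term: 16.6 × (-0.79) = -13.114
GC term: 0.41 × 70.833 = 29.042; length term: −600/24 = −25
Tm = 81.5 + (-13.114) + 29.042 − 25 = 72.428 → 72.4°C

72.4°C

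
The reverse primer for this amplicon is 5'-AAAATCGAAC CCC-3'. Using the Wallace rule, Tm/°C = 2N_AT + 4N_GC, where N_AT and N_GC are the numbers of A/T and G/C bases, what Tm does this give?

A=6, T=1, G=1, C=5
AT pairs contribute 7, GC pairs contribute 6.
Tm = 2(7) + 4(6) = 14 + 24 = 38°C

38°C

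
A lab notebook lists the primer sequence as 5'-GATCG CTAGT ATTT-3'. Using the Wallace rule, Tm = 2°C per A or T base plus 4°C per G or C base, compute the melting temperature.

Base counts: A=3, T=6, G=3, C=2
AT pairs contribute 9, GC pairs contribute 5.
Tm = 4·5 + 2·9 = 20 + 18 = 38°C

38°C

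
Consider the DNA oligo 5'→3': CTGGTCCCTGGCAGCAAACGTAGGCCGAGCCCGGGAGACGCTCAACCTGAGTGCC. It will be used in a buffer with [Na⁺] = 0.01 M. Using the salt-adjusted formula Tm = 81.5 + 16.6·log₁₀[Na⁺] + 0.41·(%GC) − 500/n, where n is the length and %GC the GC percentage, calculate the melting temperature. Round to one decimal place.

Length n = 55. Base counts: T=7, C=19, A=11, G=18
G+C = 37, so %GC = 37/55 × 100 = 67.273%
Salt term: 16.6 × (-2) = -33.2
GC term: 0.41 × 67.273 = 27.582; length term: −500/55 = −9.091
Tm = 81.5 + (-33.2) + 27.582 − 9.091 = 66.791 → 66.8°C

66.8°C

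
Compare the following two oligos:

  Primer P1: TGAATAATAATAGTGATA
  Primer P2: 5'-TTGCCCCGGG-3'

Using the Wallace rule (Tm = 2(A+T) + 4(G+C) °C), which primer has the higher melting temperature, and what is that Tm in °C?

Primer P1: A+T=15, G+C=3 → Tm = 2(15)+4(3) = 42°C
Primer P2: A+T=2, G+C=8 → Tm = 2(2)+4(8) = 36°C
42°C vs 36°C → primer P1 is higher.

Primer P1, 42°C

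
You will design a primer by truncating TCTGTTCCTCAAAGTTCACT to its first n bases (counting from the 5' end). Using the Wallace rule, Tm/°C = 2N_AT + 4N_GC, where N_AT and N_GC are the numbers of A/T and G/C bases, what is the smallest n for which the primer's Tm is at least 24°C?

n = 8

First 7 bases: TCTGTTC → Tm = 20°C (< 24°C)
First 8 bases: TCTGTTCC → Tm = 24°C (≥ 24°C)
Each additional base adds 2°C (A/T) or 4°C (G/C), so Tm is non-decreasing in n; n = 8 is the first length to reach 24°C.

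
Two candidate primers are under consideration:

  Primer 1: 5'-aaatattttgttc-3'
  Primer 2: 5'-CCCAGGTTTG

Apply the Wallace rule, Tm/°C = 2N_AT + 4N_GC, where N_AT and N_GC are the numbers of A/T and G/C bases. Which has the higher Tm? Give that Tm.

Primer 1: A+T=11, G+C=2 → Tm = 2(11)+4(2) = 30°C
Primer 2: A+T=4, G+C=6 → Tm = 2(4)+4(6) = 32°C
30°C vs 32°C → primer 2 is higher.

Primer 2, 32°C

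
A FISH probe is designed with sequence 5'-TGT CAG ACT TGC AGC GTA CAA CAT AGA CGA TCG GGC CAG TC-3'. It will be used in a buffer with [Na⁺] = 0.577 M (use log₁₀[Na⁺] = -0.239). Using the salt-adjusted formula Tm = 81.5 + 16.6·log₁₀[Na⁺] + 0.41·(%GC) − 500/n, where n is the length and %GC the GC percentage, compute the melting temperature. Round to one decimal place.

87.3°C

Length n = 41. Base counts: C=11, T=8, A=11, G=11
G+C = 22, so %GC = 22/41 × 100 = 53.659%
Salt term: 16.6 × (-0.239) = -3.967
GC term: 0.41 × 53.659 = 22; length term: −500/41 = −12.195
Tm = 81.5 + (-3.967) + 22 − 12.195 = 87.338 → 87.3°C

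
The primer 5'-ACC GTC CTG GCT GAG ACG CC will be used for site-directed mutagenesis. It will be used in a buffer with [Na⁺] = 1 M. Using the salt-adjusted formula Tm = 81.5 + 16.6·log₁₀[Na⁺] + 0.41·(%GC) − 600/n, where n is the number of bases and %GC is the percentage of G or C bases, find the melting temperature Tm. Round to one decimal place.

80.2°C

Length n = 20. C=8, A=3, G=6, T=3
G+C = 14, so %GC = 14/20 × 100 = 70%
Salt term: 16.6 × (0) = 0
GC term: 0.41 × 70 = 28.7; length term: −600/20 = −30
Tm = 81.5 + (0) + 28.7 − 30 = 80.2 → 80.2°C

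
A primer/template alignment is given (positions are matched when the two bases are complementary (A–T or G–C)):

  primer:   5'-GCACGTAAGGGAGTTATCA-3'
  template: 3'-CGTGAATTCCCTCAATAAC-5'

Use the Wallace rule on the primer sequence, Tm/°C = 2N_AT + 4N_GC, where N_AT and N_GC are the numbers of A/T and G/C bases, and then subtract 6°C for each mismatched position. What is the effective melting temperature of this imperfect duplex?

38°C

Primer base counts: A=6, T=4, G=6, C=3 → A+T=10, G+C=9
Perfect-match Tm = 2(10) + 4(9) = 20 + 36 = 56°C
Mismatches (positions where the bases are not complementary): 3 (at positions 5, 18, 19)
Effective Tm = 56 − 3×6 = 56 − 18 = 38°C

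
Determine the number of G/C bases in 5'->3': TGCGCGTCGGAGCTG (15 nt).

11

A=1, T=3, G=7, C=4
G+C = 7 + 4 = 11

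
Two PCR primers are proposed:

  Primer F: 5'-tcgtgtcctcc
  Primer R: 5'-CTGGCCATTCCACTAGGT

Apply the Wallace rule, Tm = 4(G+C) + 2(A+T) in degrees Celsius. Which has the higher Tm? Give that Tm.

Primer F: A+T=4, G+C=7 → Tm = 2(4)+4(7) = 36°C
Primer R: A+T=8, G+C=10 → Tm = 2(8)+4(10) = 56°C
36°C vs 56°C → primer R is higher.

Primer R, 56°C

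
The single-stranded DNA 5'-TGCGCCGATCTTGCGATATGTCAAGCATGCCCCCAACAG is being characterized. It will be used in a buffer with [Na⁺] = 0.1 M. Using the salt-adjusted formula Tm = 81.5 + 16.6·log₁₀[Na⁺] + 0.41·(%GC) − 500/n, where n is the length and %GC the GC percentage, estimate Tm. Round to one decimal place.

75.2°C

Length n = 39. Counting bases: T=8, A=9, G=9, C=13
G+C = 22, so %GC = 22/39 × 100 = 56.41%
Salt term: 16.6 × (-1) = -16.6
GC term: 0.41 × 56.41 = 23.128; length term: −500/39 = −12.821
Tm = 81.5 + (-16.6) + 23.128 − 12.821 = 75.207 → 75.2°C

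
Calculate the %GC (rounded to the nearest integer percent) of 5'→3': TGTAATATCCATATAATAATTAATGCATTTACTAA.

Scanning the sequence gives T=14, C=4, G=2, A=15.
G+C = 2 + 4 = 6 out of 35 bases
%GC = 6/35 × 100 = 17.14% ≈ 17%

17%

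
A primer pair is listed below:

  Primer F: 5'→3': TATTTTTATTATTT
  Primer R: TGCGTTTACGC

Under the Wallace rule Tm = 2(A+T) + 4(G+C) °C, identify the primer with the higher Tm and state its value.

Primer F: A+T=14, G+C=0 → Tm = 2(14)+4(0) = 28°C
Primer R: A+T=5, G+C=6 → Tm = 2(5)+4(6) = 34°C
28°C vs 34°C → primer R is higher.

Primer R, 34°C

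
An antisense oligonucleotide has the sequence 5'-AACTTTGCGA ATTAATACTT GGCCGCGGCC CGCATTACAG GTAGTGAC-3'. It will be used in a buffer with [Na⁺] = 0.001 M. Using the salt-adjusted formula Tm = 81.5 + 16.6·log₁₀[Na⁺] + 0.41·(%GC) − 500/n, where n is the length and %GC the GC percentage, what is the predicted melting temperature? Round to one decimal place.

Length n = 48. Scanning the sequence gives G=12, A=12, T=12, C=12.
G+C = 24, so %GC = 24/48 × 100 = 50%
Salt term: 16.6 × (-3) = -49.8
GC term: 0.41 × 50 = 20.5; length term: −500/48 = −10.417
Tm = 81.5 + (-49.8) + 20.5 − 10.417 = 41.783 → 41.8°C

41.8°C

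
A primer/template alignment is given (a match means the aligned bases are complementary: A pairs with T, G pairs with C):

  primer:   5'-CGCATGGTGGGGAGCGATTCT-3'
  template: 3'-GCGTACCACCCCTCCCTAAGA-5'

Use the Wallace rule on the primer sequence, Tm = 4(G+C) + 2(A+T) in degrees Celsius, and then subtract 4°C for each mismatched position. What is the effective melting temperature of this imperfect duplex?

Primer base counts: A=3, T=5, G=9, C=4 → A+T=8, G+C=13
Perfect-match Tm = 2(8) + 4(13) = 16 + 52 = 68°C
Mismatches (positions where the bases are not complementary): 1 (at position 15)
Effective Tm = 68 − 1×4 = 68 − 4 = 64°C

64°C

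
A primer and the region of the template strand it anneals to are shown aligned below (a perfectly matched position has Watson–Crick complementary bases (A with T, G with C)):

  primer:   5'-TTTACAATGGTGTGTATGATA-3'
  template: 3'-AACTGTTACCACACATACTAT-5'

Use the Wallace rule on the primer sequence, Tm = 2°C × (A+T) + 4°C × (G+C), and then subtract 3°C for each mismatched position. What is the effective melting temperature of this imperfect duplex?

51°C

Primer base counts: A=6, T=9, G=5, C=1 → A+T=15, G+C=6
Perfect-match Tm = 2(15) + 4(6) = 30 + 24 = 54°C
Mismatches (positions where the bases are not complementary): 1 (at position 3)
Effective Tm = 54 − 1×3 = 54 − 3 = 51°C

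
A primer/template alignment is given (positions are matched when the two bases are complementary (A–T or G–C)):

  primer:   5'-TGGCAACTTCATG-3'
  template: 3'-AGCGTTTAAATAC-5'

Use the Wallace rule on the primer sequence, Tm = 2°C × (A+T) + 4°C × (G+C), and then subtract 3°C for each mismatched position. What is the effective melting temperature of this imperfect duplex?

Primer base counts: A=3, T=4, G=3, C=3 → A+T=7, G+C=6
Perfect-match Tm = 2(7) + 4(6) = 14 + 24 = 38°C
Mismatches (positions where the bases are not complementary): 3 (at positions 2, 7, 10)
Effective Tm = 38 − 3×3 = 38 − 9 = 29°C

29°C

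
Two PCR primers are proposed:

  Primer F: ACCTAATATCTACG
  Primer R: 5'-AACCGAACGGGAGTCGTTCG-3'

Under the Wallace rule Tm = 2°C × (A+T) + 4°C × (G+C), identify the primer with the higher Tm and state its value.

Primer R, 64°C

Primer F: A+T=9, G+C=5 → Tm = 2(9)+4(5) = 38°C
Primer R: A+T=8, G+C=12 → Tm = 2(8)+4(12) = 64°C
38°C vs 64°C → primer R is higher.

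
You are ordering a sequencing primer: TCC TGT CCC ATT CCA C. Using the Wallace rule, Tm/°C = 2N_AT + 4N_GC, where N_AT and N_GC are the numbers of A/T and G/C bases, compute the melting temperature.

Scanning the sequence gives G=1, T=5, C=8, A=2.
A+T = 7, G+C = 9
Tm = 2×7 + 4×9 = 50°C

50°C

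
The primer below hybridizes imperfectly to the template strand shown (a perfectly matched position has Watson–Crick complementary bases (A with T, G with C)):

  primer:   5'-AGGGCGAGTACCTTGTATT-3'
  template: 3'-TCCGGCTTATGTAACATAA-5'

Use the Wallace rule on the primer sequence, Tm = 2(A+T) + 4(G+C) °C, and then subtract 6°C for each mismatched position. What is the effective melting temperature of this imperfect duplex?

38°C

Primer base counts: A=4, T=6, G=6, C=3 → A+T=10, G+C=9
Perfect-match Tm = 2(10) + 4(9) = 20 + 36 = 56°C
Mismatches (positions where the bases are not complementary): 3 (at positions 4, 8, 12)
Effective Tm = 56 − 3×6 = 56 − 18 = 38°C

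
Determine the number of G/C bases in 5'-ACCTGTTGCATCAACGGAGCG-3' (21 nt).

Counting bases: C=6, G=6, T=4, A=5
Total G or C: 6 + 6 = 12

12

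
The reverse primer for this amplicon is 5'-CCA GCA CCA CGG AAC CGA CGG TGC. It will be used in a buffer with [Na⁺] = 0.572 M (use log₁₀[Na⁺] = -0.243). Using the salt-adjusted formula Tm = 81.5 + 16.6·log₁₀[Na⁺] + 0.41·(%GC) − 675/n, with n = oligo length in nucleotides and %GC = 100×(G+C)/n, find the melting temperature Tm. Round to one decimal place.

Length n = 24. Base counts: T=1, G=7, A=6, C=10
G+C = 17, so %GC = 17/24 × 100 = 70.833%
Salt term: 16.6 × (-0.243) = -4.034
GC term: 0.41 × 70.833 = 29.042; length term: −675/24 = −28.125
Tm = 81.5 + (-4.034) + 29.042 − 28.125 = 78.383 → 78.4°C

78.4°C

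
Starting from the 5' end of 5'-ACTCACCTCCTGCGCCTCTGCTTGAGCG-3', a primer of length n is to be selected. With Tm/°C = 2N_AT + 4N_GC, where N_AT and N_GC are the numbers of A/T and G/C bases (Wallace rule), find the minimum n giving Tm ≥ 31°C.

n = 10

First 9 bases: ACTCACCTC → Tm = 28°C (< 31°C)
First 10 bases: ACTCACCTCC → Tm = 32°C (≥ 31°C)
Each additional base adds 2°C (A/T) or 4°C (G/C), so Tm is non-decreasing in n; n = 10 is the first length to reach 31°C.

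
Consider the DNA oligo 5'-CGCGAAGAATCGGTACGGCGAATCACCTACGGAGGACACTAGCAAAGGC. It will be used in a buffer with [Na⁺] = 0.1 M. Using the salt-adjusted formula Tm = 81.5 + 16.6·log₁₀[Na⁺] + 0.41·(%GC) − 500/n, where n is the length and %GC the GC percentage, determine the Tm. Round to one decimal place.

78.1°C

Length n = 49. Counting bases: T=5, G=15, A=16, C=13
G+C = 28, so %GC = 28/49 × 100 = 57.143%
Salt term: 16.6 × (-1) = -16.6
GC term: 0.41 × 57.143 = 23.429; length term: −500/49 = −10.204
Tm = 81.5 + (-16.6) + 23.429 − 10.204 = 78.125 → 78.1°C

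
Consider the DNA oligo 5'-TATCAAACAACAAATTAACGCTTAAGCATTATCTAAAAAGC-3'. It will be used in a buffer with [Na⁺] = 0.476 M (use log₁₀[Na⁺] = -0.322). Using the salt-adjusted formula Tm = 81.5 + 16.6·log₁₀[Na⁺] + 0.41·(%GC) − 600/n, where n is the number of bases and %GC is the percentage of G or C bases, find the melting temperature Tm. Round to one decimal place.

Length n = 41. G=3, A=20, C=8, T=10
G+C = 11, so %GC = 11/41 × 100 = 26.829%
Salt term: 16.6 × (-0.322) = -5.345
GC term: 0.41 × 26.829 = 11; length term: −600/41 = −14.634
Tm = 81.5 + (-5.345) + 11 − 14.634 = 72.521 → 72.5°C

72.5°C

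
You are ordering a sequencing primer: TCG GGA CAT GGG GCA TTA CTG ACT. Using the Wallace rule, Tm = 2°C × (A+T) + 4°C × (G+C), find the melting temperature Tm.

74°C

Base counts: A=5, T=6, C=5, G=8
AT pairs contribute 11, GC pairs contribute 13.
Tm = 2(11) + 4(13) = 22 + 52 = 74°C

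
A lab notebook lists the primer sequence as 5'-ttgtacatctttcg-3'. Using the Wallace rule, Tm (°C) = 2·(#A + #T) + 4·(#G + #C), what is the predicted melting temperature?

38°C

Counting bases: T=7, G=2, C=3, A=2
So N_AT = 9 and N_GC = 5.
Tm = 2×9 + 4×5 = 38°C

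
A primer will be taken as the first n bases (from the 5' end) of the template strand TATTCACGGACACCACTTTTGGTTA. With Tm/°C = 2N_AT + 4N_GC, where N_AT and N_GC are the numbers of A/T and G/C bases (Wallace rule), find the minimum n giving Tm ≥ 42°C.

First 13 bases: TATTCACGGACAC → Tm = 38°C (< 42°C)
First 14 bases: TATTCACGGACACC → Tm = 42°C (≥ 42°C)
Since every base adds ≥2°C, Tm only increases with n, so the threshold is first crossed at n = 14.

n = 14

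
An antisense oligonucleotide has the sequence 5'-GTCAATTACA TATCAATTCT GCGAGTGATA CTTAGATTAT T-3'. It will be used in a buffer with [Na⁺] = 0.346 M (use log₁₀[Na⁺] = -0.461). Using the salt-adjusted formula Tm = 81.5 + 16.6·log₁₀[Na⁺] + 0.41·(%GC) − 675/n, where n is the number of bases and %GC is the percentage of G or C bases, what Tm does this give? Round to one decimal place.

69.4°C

Length n = 41. Base counts: T=16, G=6, A=13, C=6
G+C = 12, so %GC = 12/41 × 100 = 29.268%
Salt term: 16.6 × (-0.461) = -7.653
GC term: 0.41 × 29.268 = 12; length term: −675/41 = −16.463
Tm = 81.5 + (-7.653) + 12 − 16.463 = 69.384 → 69.4°C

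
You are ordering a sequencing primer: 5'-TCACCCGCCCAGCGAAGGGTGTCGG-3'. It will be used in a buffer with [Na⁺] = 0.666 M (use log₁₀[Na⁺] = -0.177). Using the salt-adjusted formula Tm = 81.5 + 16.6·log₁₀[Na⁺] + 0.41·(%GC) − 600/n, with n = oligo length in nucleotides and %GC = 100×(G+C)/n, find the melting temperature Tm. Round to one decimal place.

84.1°C

Length n = 25. Base counts: A=4, T=3, G=9, C=9
G+C = 18, so %GC = 18/25 × 100 = 72%
Salt term: 16.6 × (-0.177) = -2.938
GC term: 0.41 × 72 = 29.52; length term: −600/25 = −24
Tm = 81.5 + (-2.938) + 29.52 − 24 = 84.082 → 84.1°C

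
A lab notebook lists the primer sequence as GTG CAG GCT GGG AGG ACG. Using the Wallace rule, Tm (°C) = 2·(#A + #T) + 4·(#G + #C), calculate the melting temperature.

62°C

Scanning the sequence gives A=3, T=2, C=3, G=10.
A+T = 5, G+C = 13
Tm = 2×5 + 4×13 = 62°C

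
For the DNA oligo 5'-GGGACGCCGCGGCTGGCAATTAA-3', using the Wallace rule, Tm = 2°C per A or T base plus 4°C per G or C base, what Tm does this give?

76°C

C=6, G=9, T=3, A=5
AT pairs contribute 8, GC pairs contribute 15.
Tm = 2(8) + 4(15) = 16 + 60 = 76°C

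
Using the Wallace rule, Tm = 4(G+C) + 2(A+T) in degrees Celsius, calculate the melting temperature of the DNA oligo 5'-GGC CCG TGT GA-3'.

38°C

T=2, A=1, G=5, C=3
A+T = 3, G+C = 8
Tm = 2×3 + 4×8 = 38°C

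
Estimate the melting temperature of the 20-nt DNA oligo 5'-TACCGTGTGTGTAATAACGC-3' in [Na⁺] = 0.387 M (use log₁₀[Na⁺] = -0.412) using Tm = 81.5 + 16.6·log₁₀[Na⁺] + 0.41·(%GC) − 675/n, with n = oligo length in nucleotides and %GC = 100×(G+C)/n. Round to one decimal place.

Length n = 20. Counting bases: G=5, A=5, C=4, T=6
G+C = 9, so %GC = 9/20 × 100 = 45%
Salt term: 16.6 × (-0.412) = -6.839
GC term: 0.41 × 45 = 18.45; length term: −675/20 = −33.75
Tm = 81.5 + (-6.839) + 18.45 − 33.75 = 59.361 → 59.4°C

59.4°C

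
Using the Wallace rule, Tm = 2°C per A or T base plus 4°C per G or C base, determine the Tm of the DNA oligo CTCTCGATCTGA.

36°C

Counting bases: C=4, T=4, A=2, G=2
A+T = 6, G+C = 6
Tm = 2×6 + 4×6 = 36°C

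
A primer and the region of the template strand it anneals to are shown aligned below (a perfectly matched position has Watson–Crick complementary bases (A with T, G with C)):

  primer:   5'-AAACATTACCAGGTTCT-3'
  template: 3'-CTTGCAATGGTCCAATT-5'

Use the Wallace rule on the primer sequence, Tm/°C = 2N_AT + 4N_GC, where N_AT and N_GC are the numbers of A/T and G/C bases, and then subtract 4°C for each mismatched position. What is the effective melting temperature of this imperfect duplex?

Primer base counts: A=6, T=5, G=2, C=4 → A+T=11, G+C=6
Perfect-match Tm = 2(11) + 4(6) = 22 + 24 = 46°C
Mismatches (positions where the bases are not complementary): 4 (at positions 1, 5, 16, 17)
Effective Tm = 46 − 4×4 = 46 − 16 = 30°C

30°C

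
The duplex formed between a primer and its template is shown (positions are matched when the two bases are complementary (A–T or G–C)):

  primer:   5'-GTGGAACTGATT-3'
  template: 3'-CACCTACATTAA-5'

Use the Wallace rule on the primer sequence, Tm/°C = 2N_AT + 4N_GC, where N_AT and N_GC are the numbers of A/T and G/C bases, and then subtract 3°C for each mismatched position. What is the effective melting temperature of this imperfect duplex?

Primer base counts: A=3, T=4, G=4, C=1 → A+T=7, G+C=5
Perfect-match Tm = 2(7) + 4(5) = 14 + 20 = 34°C
Mismatches (positions where the bases are not complementary): 3 (at positions 6, 7, 9)
Effective Tm = 34 − 3×3 = 34 − 9 = 25°C

25°C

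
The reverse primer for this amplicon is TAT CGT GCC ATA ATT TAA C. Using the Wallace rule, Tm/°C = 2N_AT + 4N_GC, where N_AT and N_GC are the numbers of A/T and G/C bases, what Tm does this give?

50°C

Base counts: T=7, C=4, G=2, A=6
So N_AT = 13 and N_GC = 6.
Tm = 2(13) + 4(6) = 26 + 24 = 50°C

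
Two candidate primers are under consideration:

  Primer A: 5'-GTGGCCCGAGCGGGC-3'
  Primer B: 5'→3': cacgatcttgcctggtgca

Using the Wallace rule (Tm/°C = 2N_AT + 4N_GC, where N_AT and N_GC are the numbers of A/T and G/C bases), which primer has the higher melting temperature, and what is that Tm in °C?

Primer A: A+T=2, G+C=13 → Tm = 2(2)+4(13) = 56°C
Primer B: A+T=8, G+C=11 → Tm = 2(8)+4(11) = 60°C
56°C vs 60°C → primer B is higher.

Primer B, 60°C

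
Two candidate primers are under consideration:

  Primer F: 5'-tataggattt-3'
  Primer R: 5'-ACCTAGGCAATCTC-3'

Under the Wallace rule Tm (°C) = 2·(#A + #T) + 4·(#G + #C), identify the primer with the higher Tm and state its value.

Primer R, 42°C

Primer F: A+T=8, G+C=2 → Tm = 2(8)+4(2) = 24°C
Primer R: A+T=7, G+C=7 → Tm = 2(7)+4(7) = 42°C
24°C vs 42°C → primer R is higher.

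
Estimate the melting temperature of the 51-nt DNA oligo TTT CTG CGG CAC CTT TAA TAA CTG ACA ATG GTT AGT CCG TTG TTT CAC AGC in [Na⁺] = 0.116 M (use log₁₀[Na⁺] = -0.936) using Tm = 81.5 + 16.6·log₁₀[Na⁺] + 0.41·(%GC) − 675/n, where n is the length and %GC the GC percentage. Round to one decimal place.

Length n = 51. Scanning the sequence gives C=12, T=18, G=10, A=11.
G+C = 22, so %GC = 22/51 × 100 = 43.137%
Salt term: 16.6 × (-0.936) = -15.538
GC term: 0.41 × 43.137 = 17.686; length term: −675/51 = −13.235
Tm = 81.5 + (-15.538) + 17.686 − 13.235 = 70.413 → 70.4°C

70.4°C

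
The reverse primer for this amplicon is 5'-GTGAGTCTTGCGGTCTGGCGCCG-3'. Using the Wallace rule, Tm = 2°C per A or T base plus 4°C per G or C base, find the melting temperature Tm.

C=6, G=10, T=6, A=1
A+T = 7, G+C = 16
Tm = 2(7) + 4(16) = 14 + 64 = 78°C

78°C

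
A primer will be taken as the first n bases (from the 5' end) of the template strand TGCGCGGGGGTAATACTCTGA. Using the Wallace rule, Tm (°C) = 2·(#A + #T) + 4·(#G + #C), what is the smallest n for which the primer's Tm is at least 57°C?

n = 18

First 17 bases: TGCGCGGGGGTAATACT → Tm = 54°C (< 57°C)
First 18 bases: TGCGCGGGGGTAATACTC → Tm = 58°C (≥ 57°C)
Each additional base adds 2°C (A/T) or 4°C (G/C), so Tm is non-decreasing in n; n = 18 is the first length to reach 57°C.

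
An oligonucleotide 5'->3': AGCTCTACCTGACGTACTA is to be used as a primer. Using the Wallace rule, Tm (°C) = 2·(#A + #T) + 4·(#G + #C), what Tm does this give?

56°C

A=5, G=3, C=6, T=5
A+T = 10, G+C = 9
Tm = 4·9 + 2·10 = 36 + 20 = 56°C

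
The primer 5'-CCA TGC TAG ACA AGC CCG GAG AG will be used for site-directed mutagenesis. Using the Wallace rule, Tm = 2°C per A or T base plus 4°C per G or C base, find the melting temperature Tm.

74°C

Counting bases: A=7, G=7, C=7, T=2
A+T = 9, G+C = 14
Tm = 2(9) + 4(14) = 18 + 56 = 74°C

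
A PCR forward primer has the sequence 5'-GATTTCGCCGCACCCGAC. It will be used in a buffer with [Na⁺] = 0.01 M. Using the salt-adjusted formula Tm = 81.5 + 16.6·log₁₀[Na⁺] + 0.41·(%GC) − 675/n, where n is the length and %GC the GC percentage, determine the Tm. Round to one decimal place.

38.1°C

Length n = 18. G=4, C=8, A=3, T=3
G+C = 12, so %GC = 12/18 × 100 = 66.667%
Salt term: 16.6 × (-2) = -33.2
GC term: 0.41 × 66.667 = 27.333; length term: −675/18 = −37.5
Tm = 81.5 + (-33.2) + 27.333 − 37.5 = 38.133 → 38.1°C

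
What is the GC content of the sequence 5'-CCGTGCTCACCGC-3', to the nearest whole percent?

77%

Counting bases: G=3, A=1, C=7, T=2
G+C = 3 + 7 = 10 out of 13 bases
%GC = 10/13 × 100 = 76.92% ≈ 77%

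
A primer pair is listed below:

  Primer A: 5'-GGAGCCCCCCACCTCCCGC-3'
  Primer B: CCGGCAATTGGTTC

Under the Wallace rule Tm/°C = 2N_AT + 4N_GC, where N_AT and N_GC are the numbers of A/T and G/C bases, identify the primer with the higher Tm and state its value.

Primer A: A+T=3, G+C=16 → Tm = 2(3)+4(16) = 70°C
Primer B: A+T=6, G+C=8 → Tm = 2(6)+4(8) = 44°C
70°C vs 44°C → primer A is higher.

Primer A, 70°C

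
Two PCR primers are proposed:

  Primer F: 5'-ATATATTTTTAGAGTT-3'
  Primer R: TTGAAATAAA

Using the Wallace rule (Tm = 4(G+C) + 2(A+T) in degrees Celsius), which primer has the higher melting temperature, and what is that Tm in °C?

Primer F: A+T=14, G+C=2 → Tm = 2(14)+4(2) = 36°C
Primer R: A+T=9, G+C=1 → Tm = 2(9)+4(1) = 22°C
36°C vs 22°C → primer F is higher.

Primer F, 36°C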